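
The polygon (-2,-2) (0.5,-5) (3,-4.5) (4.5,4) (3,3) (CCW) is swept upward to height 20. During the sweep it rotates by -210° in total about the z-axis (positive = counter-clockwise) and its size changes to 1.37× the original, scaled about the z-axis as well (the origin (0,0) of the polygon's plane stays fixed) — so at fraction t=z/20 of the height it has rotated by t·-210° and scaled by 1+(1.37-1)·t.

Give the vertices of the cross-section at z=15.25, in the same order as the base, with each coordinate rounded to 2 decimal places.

t = z/height = 15.25/20 = 0.7625
s = 1 + (scale-1)·z/height = 1 + (1.37-1)·15.25/20 = 1.282125
θ = twist·z/height = -210°·15.25/20 = -160.1250° = -2.794708 rad
cos θ = -0.940437, sin θ = -0.339969 (intermediates below are computed at full precision and shown rounded to 5 d.p.)
v1: (-2,-2) → rotate → (1.20093,2.56081) → ×s → (1.53975,3.28328) → (1.54,3.28)
v2: (0.5,-5) → rotate → (-2.17006,4.53220) → ×s → (-2.78229,5.81084) → (-2.78,5.81)
v3: (3,-4.5) → rotate → (-4.35117,3.21206) → ×s → (-5.57875,4.11826) → (-5.58,4.12)
v4: (4.5,4) → rotate → (-2.87209,-5.29161) → ×s → (-3.68238,-6.78450) → (-3.68,-6.78)
v5: (3,3) → rotate → (-1.80140,-3.84122) → ×s → (-2.30962,-4.92492) → (-2.31,-4.92)

Cross-section at z=15.25: (1.54,3.28) (-2.78,5.81) (-5.58,4.12) (-3.68,-6.78) (-2.31,-4.92)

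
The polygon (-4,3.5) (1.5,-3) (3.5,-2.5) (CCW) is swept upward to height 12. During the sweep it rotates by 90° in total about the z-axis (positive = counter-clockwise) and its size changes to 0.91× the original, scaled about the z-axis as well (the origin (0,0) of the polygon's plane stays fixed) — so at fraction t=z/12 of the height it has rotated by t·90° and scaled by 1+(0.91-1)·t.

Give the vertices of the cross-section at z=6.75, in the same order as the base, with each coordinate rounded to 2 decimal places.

Cross-section at z=6.75: (-4.98,-0.83) (3.11,-0.71) (3.94,1.06)

t = z/height = 6.75/12 = 0.5625
s = 1 + (scale-1)·z/height = 1 + (0.91-1)·6.75/12 = 0.949375
θ = twist·z/height = 90°·6.75/12 = 50.6250° = 0.883573 rad
cos θ = 0.634393, sin θ = 0.773010 (intermediates below are computed at full precision and shown rounded to 5 d.p.)
v1: (-4,3.5) → rotate → (-5.24311,-0.87167) → ×s → (-4.97768,-0.82754) → (-4.98,-0.83)
v2: (1.5,-3) → rotate → (3.27062,-0.74366) → ×s → (3.10505,-0.70602) → (3.11,-0.71)
v3: (3.5,-2.5) → rotate → (4.15290,1.11955) → ×s → (3.94266,1.06288) → (3.94,1.06)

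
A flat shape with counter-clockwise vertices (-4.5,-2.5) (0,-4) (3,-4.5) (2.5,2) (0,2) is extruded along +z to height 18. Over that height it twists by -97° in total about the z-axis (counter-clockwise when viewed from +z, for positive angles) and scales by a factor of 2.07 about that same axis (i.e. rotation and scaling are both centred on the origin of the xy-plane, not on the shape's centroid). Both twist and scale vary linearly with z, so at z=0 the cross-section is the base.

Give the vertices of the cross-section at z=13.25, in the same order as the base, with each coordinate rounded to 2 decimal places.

Cross-section at z=13.25: (-6.80,6.20) (-6.78,-2.28) (-5.91,-7.65) (4.81,-3.10) (3.39,1.14)

t = z/height = 13.25/18 = 0.736111
s = 1 + (scale-1)·z/height = 1 + (2.07-1)·13.25/18 = 1.787639
θ = twist·z/height = -97°·13.25/18 = -71.4028° = -1.246214 rad
cos θ = 0.318913, sin θ = -0.947784 (intermediates below are computed at full precision and shown rounded to 5 d.p.)
v1: (-4.5,-2.5) → rotate → (-3.80457,3.46774) → ×s → (-6.80120,6.19907) → (-6.80,6.20)
v2: (0,-4) → rotate → (-3.79114,-1.27565) → ×s → (-6.77718,-2.28041) → (-6.78,-2.28)
v3: (3,-4.5) → rotate → (-3.30829,-4.27846) → ×s → (-5.91402,-7.64834) → (-5.91,-7.65)
v4: (2.5,2) → rotate → (2.69285,-1.73163) → ×s → (4.81385,-3.09553) → (4.81,-3.10)
v5: (0,2) → rotate → (1.89557,0.63783) → ×s → (3.38859,1.14020) → (3.39,1.14)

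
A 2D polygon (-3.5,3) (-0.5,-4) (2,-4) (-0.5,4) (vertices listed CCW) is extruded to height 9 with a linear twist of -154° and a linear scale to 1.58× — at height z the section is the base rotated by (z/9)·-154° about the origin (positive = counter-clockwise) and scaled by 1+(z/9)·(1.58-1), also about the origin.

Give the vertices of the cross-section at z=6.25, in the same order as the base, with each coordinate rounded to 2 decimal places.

Cross-section at z=6.25: (5.46,3.47) (-5.16,2.31) (-6.19,-1.05) (5.57,-0.96)

t = z/height = 6.25/9 = 0.694444
s = 1 + (scale-1)·z/height = 1 + (1.58-1)·6.25/9 = 1.402778
θ = twist·z/height = -154°·6.25/9 = -106.9444° = -1.866533 rad
cos θ = -0.291444, sin θ = -0.956588 (intermediates below are computed at full precision and shown rounded to 5 d.p.)
v1: (-3.5,3) → rotate → (3.88982,2.47372) → ×s → (5.45655,3.47009) → (5.46,3.47)
v2: (-0.5,-4) → rotate → (-3.68063,1.64407) → ×s → (-5.16310,2.30627) → (-5.16,2.31)
v3: (2,-4) → rotate → (-4.40924,-0.74740) → ×s → (-6.18518,-1.04843) → (-6.19,-1.05)
v4: (-0.5,4) → rotate → (3.97207,-0.68748) → ×s → (5.57194,-0.96439) → (5.57,-0.96)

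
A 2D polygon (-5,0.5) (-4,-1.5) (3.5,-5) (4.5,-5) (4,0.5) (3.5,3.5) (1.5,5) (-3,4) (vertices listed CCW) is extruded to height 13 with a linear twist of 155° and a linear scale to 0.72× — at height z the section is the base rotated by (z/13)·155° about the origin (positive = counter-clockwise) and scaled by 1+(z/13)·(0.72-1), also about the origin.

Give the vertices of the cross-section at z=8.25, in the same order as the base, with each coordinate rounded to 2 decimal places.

t = z/height = 8.25/13 = 0.634615
s = 1 + (scale-1)·z/height = 1 + (0.72-1)·8.25/13 = 0.822308
θ = twist·z/height = 155°·8.25/13 = 98.3654° = 1.716800 rad
cos θ = -0.145485, sin θ = 0.989360 (intermediates below are computed at full precision and shown rounded to 5 d.p.)
v1: (-5,0.5) → rotate → (0.23275,-5.01954) → ×s → (0.19139,-4.12761) → (0.19,-4.13)
v2: (-4,-1.5) → rotate → (2.06598,-3.73921) → ×s → (1.69887,-3.07478) → (1.70,-3.07)
v3: (3.5,-5) → rotate → (4.43760,4.19019) → ×s → (3.64908,3.44562) → (3.65,3.45)
v4: (4.5,-5) → rotate → (4.29212,5.17955) → ×s → (3.52944,4.25918) → (3.53,4.26)
v5: (4,0.5) → rotate → (-1.07662,3.88470) → ×s → (-0.88531,3.19442) → (-0.89,3.19)
v6: (3.5,3.5) → rotate → (-3.97196,2.95356) → ×s → (-3.26617,2.42874) → (-3.27,2.43)
v7: (1.5,5) → rotate → (-5.16503,0.75661) → ×s → (-4.24724,0.62217) → (-4.25,0.62)
v8: (-3,4) → rotate → (-3.52099,-3.55002) → ×s → (-2.89533,-2.91921) → (-2.90,-2.92)

Cross-section at z=8.25: (0.19,-4.13) (1.70,-3.07) (3.65,3.45) (3.53,4.26) (-0.89,3.19) (-3.27,2.43) (-4.25,0.62) (-2.90,-2.92)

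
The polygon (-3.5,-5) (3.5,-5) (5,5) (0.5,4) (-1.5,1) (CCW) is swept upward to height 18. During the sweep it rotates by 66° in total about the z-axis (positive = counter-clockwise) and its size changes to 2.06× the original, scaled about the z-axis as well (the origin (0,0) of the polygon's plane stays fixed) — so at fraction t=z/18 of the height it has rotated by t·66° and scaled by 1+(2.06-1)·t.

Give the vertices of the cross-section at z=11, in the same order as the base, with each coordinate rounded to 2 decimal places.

t = z/height = 11/18 = 0.611111
s = 1 + (scale-1)·z/height = 1 + (2.06-1)·11/18 = 1.647778
θ = twist·z/height = 66°·11/18 = 40.3333° = 0.703949 rad
cos θ = 0.762292, sin θ = 0.647233 (intermediates below are computed at full precision and shown rounded to 5 d.p.)
v1: (-3.5,-5) → rotate → (0.56815,-6.07678) → ×s → (0.93618,-10.01318) → (0.94,-10.01)
v2: (3.5,-5) → rotate → (5.90419,-1.54614) → ×s → (9.72879,-2.54770) → (9.73,-2.55)
v3: (5,5) → rotate → (0.57529,7.04763) → ×s → (0.94795,11.61292) → (0.95,11.61)
v4: (0.5,4) → rotate → (-2.20779,3.37278) → ×s → (-3.63794,5.55760) → (-3.64,5.56)
v5: (-1.5,1) → rotate → (-1.79067,-0.20856) → ×s → (-2.95063,-0.34366) → (-2.95,-0.34)

Cross-section at z=11: (0.94,-10.01) (9.73,-2.55) (0.95,11.61) (-3.64,5.56) (-2.95,-0.34)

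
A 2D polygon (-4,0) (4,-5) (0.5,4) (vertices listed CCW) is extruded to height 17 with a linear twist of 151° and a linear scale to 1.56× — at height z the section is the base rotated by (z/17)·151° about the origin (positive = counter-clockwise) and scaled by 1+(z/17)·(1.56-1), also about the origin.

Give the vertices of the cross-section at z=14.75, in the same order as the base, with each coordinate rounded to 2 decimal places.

t = z/height = 14.75/17 = 0.867647
s = 1 + (scale-1)·z/height = 1 + (1.56-1)·14.75/17 = 1.485882
θ = twist·z/height = 151°·14.75/17 = 131.0147° = 2.286638 rad
cos θ = -0.656253, sin θ = 0.754541 (intermediates below are computed at full precision and shown rounded to 5 d.p.)
v1: (-4,0) → rotate → (2.62501,-3.01816) → ×s → (3.90046,-4.48464) → (3.90,-4.48)
v2: (4,-5) → rotate → (1.14769,6.29943) → ×s → (1.70534,9.36021) → (1.71,9.36)
v3: (0.5,4) → rotate → (-3.34629,-2.24774) → ×s → (-4.97219,-3.33988) → (-4.97,-3.34)

Cross-section at z=14.75: (3.90,-4.48) (1.71,9.36) (-4.97,-3.34)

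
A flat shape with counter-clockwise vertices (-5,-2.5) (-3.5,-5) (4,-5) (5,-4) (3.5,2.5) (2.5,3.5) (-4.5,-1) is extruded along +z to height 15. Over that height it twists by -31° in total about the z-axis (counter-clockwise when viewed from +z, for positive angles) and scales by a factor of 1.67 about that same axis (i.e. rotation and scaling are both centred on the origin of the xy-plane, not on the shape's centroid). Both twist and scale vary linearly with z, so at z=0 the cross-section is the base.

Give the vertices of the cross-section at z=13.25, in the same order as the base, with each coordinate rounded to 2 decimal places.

t = z/height = 13.25/15 = 0.883333
s = 1 + (scale-1)·z/height = 1 + (1.67-1)·13.25/15 = 1.591833
θ = twist·z/height = -31°·13.25/15 = -27.3833° = -0.477929 rad
cos θ = 0.887949, sin θ = -0.459942 (intermediates below are computed at full precision and shown rounded to 5 d.p.)
v1: (-5,-2.5) → rotate → (-5.58960,0.07983) → ×s → (-8.89771,0.12708) → (-8.90,0.13)
v2: (-3.5,-5) → rotate → (-5.40753,-2.82995) → ×s → (-8.60789,-4.50481) → (-8.61,-4.50)
v3: (4,-5) → rotate → (1.25209,-6.27951) → ×s → (1.99312,-9.99594) → (1.99,-10.00)
v4: (5,-4) → rotate → (2.59998,-5.85150) → ×s → (4.13873,-9.31462) → (4.14,-9.31)
v5: (3.5,2.5) → rotate → (4.25768,0.61008) → ×s → (6.77751,0.97114) → (6.78,0.97)
v6: (2.5,3.5) → rotate → (3.82967,1.95797) → ×s → (6.09619,3.11676) → (6.10,3.12)
v7: (-4.5,-1) → rotate → (-4.45571,1.18179) → ×s → (-7.09275,1.88121) → (-7.09,1.88)

Cross-section at z=13.25: (-8.90,0.13) (-8.61,-4.50) (1.99,-10.00) (4.14,-9.31) (6.78,0.97) (6.10,3.12) (-7.09,1.88)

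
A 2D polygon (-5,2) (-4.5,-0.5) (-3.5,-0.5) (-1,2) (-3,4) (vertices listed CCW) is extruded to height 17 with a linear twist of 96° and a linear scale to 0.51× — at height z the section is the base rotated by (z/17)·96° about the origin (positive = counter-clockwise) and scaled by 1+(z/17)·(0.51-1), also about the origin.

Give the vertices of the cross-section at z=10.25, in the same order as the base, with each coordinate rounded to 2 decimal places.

Cross-section at z=10.25: (-3.07,-2.23) (-1.39,-2.87) (-1.01,-2.28) (-1.57,0.15) (-3.51,-0.29)

t = z/height = 10.25/17 = 0.602941
s = 1 + (scale-1)·z/height = 1 + (0.51-1)·10.25/17 = 0.704559
θ = twist·z/height = 96°·10.25/17 = 57.8824° = 1.010238 rad
cos θ = 0.531659, sin θ = 0.846958 (intermediates below are computed at full precision and shown rounded to 5 d.p.)
v1: (-5,2) → rotate → (-4.35221,-3.17147) → ×s → (-3.06639,-2.23449) → (-3.07,-2.23)
v2: (-4.5,-0.5) → rotate → (-1.96899,-4.07714) → ×s → (-1.38727,-2.87259) → (-1.39,-2.87)
v3: (-3.5,-0.5) → rotate → (-1.43733,-3.23018) → ×s → (-1.01268,-2.27585) → (-1.01,-2.28)
v4: (-1,2) → rotate → (-2.22558,0.21636) → ×s → (-1.56805,0.15244) → (-1.57,0.15)
v5: (-3,4) → rotate → (-4.98281,-0.41424) → ×s → (-3.51068,-0.29185) → (-3.51,-0.29)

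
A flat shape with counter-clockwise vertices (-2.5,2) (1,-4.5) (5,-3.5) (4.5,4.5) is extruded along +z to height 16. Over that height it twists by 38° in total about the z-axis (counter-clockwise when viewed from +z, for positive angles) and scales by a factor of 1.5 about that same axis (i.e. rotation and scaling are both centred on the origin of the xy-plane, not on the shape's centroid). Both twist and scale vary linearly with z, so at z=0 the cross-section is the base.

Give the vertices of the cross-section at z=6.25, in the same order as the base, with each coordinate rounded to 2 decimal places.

t = z/height = 6.25/16 = 0.390625
s = 1 + (scale-1)·z/height = 1 + (1.5-1)·6.25/16 = 1.195313
θ = twist·z/height = 38°·6.25/16 = 14.8438° = 0.259072 rad
cos θ = 0.966628, sin θ = 0.256184 (intermediates below are computed at full precision and shown rounded to 5 d.p.)
v1: (-2.5,2) → rotate → (-2.92894,1.29280) → ×s → (-3.50100,1.54530) → (-3.50,1.55)
v2: (1,-4.5) → rotate → (2.11946,-4.09364) → ×s → (2.53341,-4.89318) → (2.53,-4.89)
v3: (5,-3.5) → rotate → (5.72978,-2.10228) → ×s → (6.84888,-2.51288) → (6.85,-2.51)
v4: (4.5,4.5) → rotate → (3.19700,5.50265) → ×s → (3.82141,6.57739) → (3.82,6.58)

Cross-section at z=6.25: (-3.50,1.55) (2.53,-4.89) (6.85,-2.51) (3.82,6.58)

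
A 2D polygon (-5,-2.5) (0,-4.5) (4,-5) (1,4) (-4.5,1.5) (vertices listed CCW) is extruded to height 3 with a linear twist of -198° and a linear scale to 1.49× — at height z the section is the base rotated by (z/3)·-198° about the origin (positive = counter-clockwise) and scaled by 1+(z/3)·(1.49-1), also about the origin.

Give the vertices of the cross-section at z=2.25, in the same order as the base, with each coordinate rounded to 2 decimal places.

Cross-section at z=2.25: (4.04,6.49) (-3.22,5.25) (-8.24,2.97) (1.69,-5.38) (6.32,1.47)

t = z/height = 2.25/3 = 0.75
s = 1 + (scale-1)·z/height = 1 + (1.49-1)·2.25/3 = 1.367500
θ = twist·z/height = -198°·2.25/3 = -148.5000° = -2.591814 rad
cos θ = -0.852640, sin θ = -0.522499 (intermediates below are computed at full precision and shown rounded to 5 d.p.)
v1: (-5,-2.5) → rotate → (2.95695,4.74409) → ×s → (4.04364,6.48755) → (4.04,6.49)
v2: (0,-4.5) → rotate → (-2.35124,3.83688) → ×s → (-3.21533,5.24693) → (-3.22,5.25)
v3: (4,-5) → rotate → (-6.02305,2.17321) → ×s → (-8.23653,2.97186) → (-8.24,2.97)
v4: (1,4) → rotate → (1.23735,-3.93306) → ×s → (1.69208,-5.37846) → (1.69,-5.38)
v5: (-4.5,1.5) → rotate → (4.62063,1.07228) → ×s → (6.31871,1.46635) → (6.32,1.47)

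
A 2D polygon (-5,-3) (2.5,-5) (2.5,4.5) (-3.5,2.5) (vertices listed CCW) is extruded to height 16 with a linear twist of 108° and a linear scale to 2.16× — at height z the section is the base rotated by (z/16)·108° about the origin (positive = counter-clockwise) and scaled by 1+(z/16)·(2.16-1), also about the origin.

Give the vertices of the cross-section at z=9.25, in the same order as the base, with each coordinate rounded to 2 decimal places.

t = z/height = 9.25/16 = 0.578125
s = 1 + (scale-1)·z/height = 1 + (2.16-1)·9.25/16 = 1.670625
θ = twist·z/height = 108°·9.25/16 = 62.4375° = 1.089740 rad
cos θ = 0.462716, sin θ = 0.886507 (intermediates below are computed at full precision and shown rounded to 5 d.p.)
v1: (-5,-3) → rotate → (0.34594,-5.82068) → ×s → (0.57794,-9.72417) → (0.58,-9.72)
v2: (2.5,-5) → rotate → (5.58932,-0.09731) → ×s → (9.33766,-0.16257) → (9.34,-0.16)
v3: (2.5,4.5) → rotate → (-2.83249,4.29849) → ×s → (-4.73203,7.18116) → (-4.73,7.18)
v4: (-3.5,2.5) → rotate → (-3.83577,-1.94598) → ×s → (-6.40814,-3.25101) → (-6.41,-3.25)

Cross-section at z=9.25: (0.58,-9.72) (9.34,-0.16) (-4.73,7.18) (-6.41,-3.25)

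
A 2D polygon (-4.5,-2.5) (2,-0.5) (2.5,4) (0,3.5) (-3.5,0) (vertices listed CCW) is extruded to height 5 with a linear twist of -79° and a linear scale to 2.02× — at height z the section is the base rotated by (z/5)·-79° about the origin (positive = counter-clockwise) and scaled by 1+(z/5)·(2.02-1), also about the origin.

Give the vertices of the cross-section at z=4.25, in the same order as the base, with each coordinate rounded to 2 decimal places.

Cross-section at z=4.25: (-7.56,5.93) (0.59,-3.80) (8.69,-1.40) (6.02,2.54) (-2.54,6.02)

t = z/height = 4.25/5 = 0.85
s = 1 + (scale-1)·z/height = 1 + (2.02-1)·4.25/5 = 1.867000
θ = twist·z/height = -79°·4.25/5 = -67.1500° = -1.171989 rad
cos θ = 0.388320, sin θ = -0.921525 (intermediates below are computed at full precision and shown rounded to 5 d.p.)
v1: (-4.5,-2.5) → rotate → (-4.05125,3.17606) → ×s → (-7.56369,5.92971) → (-7.56,5.93)
v2: (2,-0.5) → rotate → (0.31588,-2.03721) → ×s → (0.58974,-3.80347) → (0.59,-3.80)
v3: (2.5,4) → rotate → (4.65690,-0.75053) → ×s → (8.69443,-1.40124) → (8.69,-1.40)
v4: (0,3.5) → rotate → (3.22534,1.35912) → ×s → (6.02170,2.53748) → (6.02,2.54)
v5: (-3.5,0) → rotate → (-1.35912,3.22534) → ×s → (-2.53748,6.02170) → (-2.54,6.02)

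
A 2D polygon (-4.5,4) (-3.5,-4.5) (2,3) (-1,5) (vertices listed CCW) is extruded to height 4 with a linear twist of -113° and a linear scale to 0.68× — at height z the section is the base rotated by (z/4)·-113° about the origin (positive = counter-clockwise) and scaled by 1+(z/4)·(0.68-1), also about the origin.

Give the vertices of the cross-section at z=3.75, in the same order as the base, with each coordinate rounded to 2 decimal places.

t = z/height = 3.75/4 = 0.9375
s = 1 + (scale-1)·z/height = 1 + (0.68-1)·3.75/4 = 0.700000
θ = twist·z/height = -113°·3.75/4 = -105.9375° = -1.848958 rad
cos θ = -0.274589, sin θ = -0.961562 (intermediates below are computed at full precision and shown rounded to 5 d.p.)
v1: (-4.5,4) → rotate → (5.08190,3.22867) → ×s → (3.55733,2.26007) → (3.56,2.26)
v2: (-3.5,-4.5) → rotate → (-3.36597,4.60112) → ×s → (-2.35618,3.22078) → (-2.36,3.22)
v3: (2,3) → rotate → (2.33551,-2.74689) → ×s → (1.63486,-1.92282) → (1.63,-1.92)
v4: (-1,5) → rotate → (5.08240,-0.41138) → ×s → (3.55768,-0.28797) → (3.56,-0.29)

Cross-section at z=3.75: (3.56,2.26) (-2.36,3.22) (1.63,-1.92) (3.56,-0.29)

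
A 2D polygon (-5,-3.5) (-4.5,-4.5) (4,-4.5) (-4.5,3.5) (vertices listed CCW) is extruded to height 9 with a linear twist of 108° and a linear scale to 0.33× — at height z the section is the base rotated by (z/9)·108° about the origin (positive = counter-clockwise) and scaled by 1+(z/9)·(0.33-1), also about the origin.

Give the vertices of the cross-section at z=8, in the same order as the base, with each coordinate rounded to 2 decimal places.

t = z/height = 8/9 = 0.888889
s = 1 + (scale-1)·z/height = 1 + (0.33-1)·8/9 = 0.404444
θ = twist·z/height = 108°·8/9 = 96.0000° = 1.675516 rad
cos θ = -0.104528, sin θ = 0.994522 (intermediates below are computed at full precision and shown rounded to 5 d.p.)
v1: (-5,-3.5) → rotate → (4.00347,-4.60676) → ×s → (1.61918,-1.86318) → (1.62,-1.86)
v2: (-4.5,-4.5) → rotate → (4.94573,-4.00497) → ×s → (2.00027,-1.61979) → (2.00,-1.62)
v3: (4,-4.5) → rotate → (4.05723,4.44847) → ×s → (1.64093,1.79916) → (1.64,1.80)
v4: (-4.5,3.5) → rotate → (-3.01045,-4.84120) → ×s → (-1.21756,-1.95800) → (-1.22,-1.96)

Cross-section at z=8: (1.62,-1.86) (2.00,-1.62) (1.64,1.80) (-1.22,-1.96)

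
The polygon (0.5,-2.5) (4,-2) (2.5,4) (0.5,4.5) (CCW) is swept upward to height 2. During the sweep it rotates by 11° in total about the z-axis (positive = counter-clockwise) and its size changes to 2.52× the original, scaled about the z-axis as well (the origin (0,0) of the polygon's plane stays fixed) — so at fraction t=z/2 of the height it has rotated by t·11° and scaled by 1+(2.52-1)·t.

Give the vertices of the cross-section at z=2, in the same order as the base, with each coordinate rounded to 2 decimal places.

t = z/height = 2/2 = 1
s = 1 + (scale-1)·z/height = 1 + (2.52-1)·2/2 = 2.520000
θ = twist·z/height = 11°·2/2 = 11.0000° = 0.191986 rad
cos θ = 0.981627, sin θ = 0.190809 (intermediates below are computed at full precision and shown rounded to 5 d.p.)
v1: (0.5,-2.5) → rotate → (0.96784,-2.35866) → ×s → (2.43895,-5.94383) → (2.44,-5.94)
v2: (4,-2) → rotate → (4.30813,-1.20002) → ×s → (10.85648,-3.02405) → (10.86,-3.02)
v3: (2.5,4) → rotate → (1.69083,4.40353) → ×s → (4.26090,11.09690) → (4.26,11.10)
v4: (0.5,4.5) → rotate → (-0.36783,4.51273) → ×s → (-0.92692,11.37207) → (-0.93,11.37)

Cross-section at z=2: (2.44,-5.94) (10.86,-3.02) (4.26,11.10) (-0.93,11.37)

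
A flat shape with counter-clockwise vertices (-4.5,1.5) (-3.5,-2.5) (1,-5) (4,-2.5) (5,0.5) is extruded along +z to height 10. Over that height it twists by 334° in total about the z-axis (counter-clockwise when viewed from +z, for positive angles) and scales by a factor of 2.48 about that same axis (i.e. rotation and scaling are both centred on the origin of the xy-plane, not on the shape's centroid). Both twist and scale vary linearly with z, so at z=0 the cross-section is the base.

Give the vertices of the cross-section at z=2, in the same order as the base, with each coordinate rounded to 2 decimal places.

t = z/height = 2/10 = 0.2
s = 1 + (scale-1)·z/height = 1 + (2.48-1)·2/10 = 1.296000
θ = twist·z/height = 334°·2/10 = 66.8000° = 1.165880 rad
cos θ = 0.393942, sin θ = 0.919135 (intermediates below are computed at full precision and shown rounded to 5 d.p.)
v1: (-4.5,1.5) → rotate → (-3.15144,-3.54520) → ×s → (-4.08427,-4.59457) → (-4.08,-4.59)
v2: (-3.5,-2.5) → rotate → (0.91904,-4.20183) → ×s → (1.19108,-5.44557) → (1.19,-5.45)
v3: (1,-5) → rotate → (4.98962,-1.05057) → ×s → (6.46655,-1.36154) → (6.47,-1.36)
v4: (4,-2.5) → rotate → (3.87361,2.69169) → ×s → (5.02019,3.48843) → (5.02,3.49)
v5: (5,0.5) → rotate → (1.51014,4.79265) → ×s → (1.95714,6.21127) → (1.96,6.21)

Cross-section at z=2: (-4.08,-4.59) (1.19,-5.45) (6.47,-1.36) (5.02,3.49) (1.96,6.21)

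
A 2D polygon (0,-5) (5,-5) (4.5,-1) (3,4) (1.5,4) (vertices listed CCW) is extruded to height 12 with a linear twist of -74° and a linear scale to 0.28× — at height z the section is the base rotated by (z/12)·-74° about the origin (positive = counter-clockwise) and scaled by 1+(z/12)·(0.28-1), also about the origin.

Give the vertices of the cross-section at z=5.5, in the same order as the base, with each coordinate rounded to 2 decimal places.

Cross-section at z=5.5: (-1.87,-2.78) (0.91,-4.65) (2.13,-2.24) (3.16,1.10) (2.33,1.66)

t = z/height = 5.5/12 = 0.458333
s = 1 + (scale-1)·z/height = 1 + (0.28-1)·5.5/12 = 0.670000
θ = twist·z/height = -74°·5.5/12 = -33.9167° = -0.591958 rad
cos θ = 0.829850, sin θ = -0.557987 (intermediates below are computed at full precision and shown rounded to 5 d.p.)
v1: (0,-5) → rotate → (-2.78993,-4.14925) → ×s → (-1.86925,-2.78000) → (-1.87,-2.78)
v2: (5,-5) → rotate → (1.35932,-6.93918) → ×s → (0.91074,-4.64925) → (0.91,-4.65)
v3: (4.5,-1) → rotate → (3.17634,-3.34079) → ×s → (2.12815,-2.23833) → (2.13,-2.24)
v4: (3,4) → rotate → (4.72150,1.64544) → ×s → (3.16340,1.10245) → (3.16,1.10)
v5: (1.5,4) → rotate → (3.47672,2.48242) → ×s → (2.32940,1.66322) → (2.33,1.66)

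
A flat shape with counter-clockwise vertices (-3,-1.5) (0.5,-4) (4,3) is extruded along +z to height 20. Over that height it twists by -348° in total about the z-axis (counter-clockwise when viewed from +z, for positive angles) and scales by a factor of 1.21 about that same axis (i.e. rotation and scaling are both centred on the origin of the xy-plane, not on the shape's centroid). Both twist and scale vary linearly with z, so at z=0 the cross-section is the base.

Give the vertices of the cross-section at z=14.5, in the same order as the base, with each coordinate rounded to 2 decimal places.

Cross-section at z=14.5: (2.70,-2.77) (4.22,1.95) (-4.69,3.34)

t = z/height = 14.5/20 = 0.725
s = 1 + (scale-1)·z/height = 1 + (1.21-1)·14.5/20 = 1.152250
θ = twist·z/height = -348°·14.5/20 = -252.3000° = -4.403466 rad
cos θ = -0.304033, sin θ = 0.952661 (intermediates below are computed at full precision and shown rounded to 5 d.p.)
v1: (-3,-1.5) → rotate → (2.34109,-2.40193) → ×s → (2.69752,-2.76763) → (2.70,-2.77)
v2: (0.5,-4) → rotate → (3.65863,1.69246) → ×s → (4.21566,1.95014) → (4.22,1.95)
v3: (4,3) → rotate → (-4.07412,2.89855) → ×s → (-4.69440,3.33985) → (-4.69,3.34)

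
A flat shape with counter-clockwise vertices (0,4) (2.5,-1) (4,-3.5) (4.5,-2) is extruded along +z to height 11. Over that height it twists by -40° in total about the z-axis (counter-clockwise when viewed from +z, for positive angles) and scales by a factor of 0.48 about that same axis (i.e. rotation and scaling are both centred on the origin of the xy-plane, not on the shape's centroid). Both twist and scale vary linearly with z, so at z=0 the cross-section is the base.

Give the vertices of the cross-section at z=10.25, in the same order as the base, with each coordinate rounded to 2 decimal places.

Cross-section at z=10.25: (1.25,1.64) (0.71,-1.19) (0.55,-2.68) (1.22,-2.23)

t = z/height = 10.25/11 = 0.931818
s = 1 + (scale-1)·z/height = 1 + (0.48-1)·10.25/11 = 0.515455
θ = twist·z/height = -40°·10.25/11 = -37.2727° = -0.650532 rad
cos θ = 0.795762, sin θ = -0.605610 (intermediates below are computed at full precision and shown rounded to 5 d.p.)
v1: (0,4) → rotate → (2.42244,3.18305) → ×s → (1.24866,1.64072) → (1.25,1.64)
v2: (2.5,-1) → rotate → (1.38379,-2.30979) → ×s → (0.71328,-1.19059) → (0.71,-1.19)
v3: (4,-3.5) → rotate → (1.06341,-5.20761) → ×s → (0.54814,-2.68428) → (0.55,-2.68)
v4: (4.5,-2) → rotate → (2.36971,-4.31677) → ×s → (1.22148,-2.22510) → (1.22,-2.23)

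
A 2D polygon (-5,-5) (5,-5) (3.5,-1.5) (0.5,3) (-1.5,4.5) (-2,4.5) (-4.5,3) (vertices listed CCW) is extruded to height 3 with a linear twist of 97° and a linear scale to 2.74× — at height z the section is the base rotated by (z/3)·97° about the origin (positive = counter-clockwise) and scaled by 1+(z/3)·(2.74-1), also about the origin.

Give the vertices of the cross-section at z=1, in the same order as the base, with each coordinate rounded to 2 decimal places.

Cross-section at z=1: (-2.45,-10.90) (10.90,-2.45) (5.94,0.96) (-1.87,4.43) (-5.81,4.74) (-6.47,4.32) (-8.54,0.20)

t = z/height = 1/3 = 0.333333
s = 1 + (scale-1)·z/height = 1 + (2.74-1)·1/3 = 1.580000
θ = twist·z/height = 97°·1/3 = 32.3333° = 0.564323 rad
cos θ = 0.844951, sin θ = 0.534844 (intermediates below are computed at full precision and shown rounded to 5 d.p.)
v1: (-5,-5) → rotate → (-1.55053,-6.89897) → ×s → (-2.44984,-10.90038) → (-2.45,-10.90)
v2: (5,-5) → rotate → (6.89897,-1.55053) → ×s → (10.90038,-2.44984) → (10.90,-2.45)
v3: (3.5,-1.5) → rotate → (3.75959,0.60453) → ×s → (5.94016,0.95515) → (5.94,0.96)
v4: (0.5,3) → rotate → (-1.18206,2.80227) → ×s → (-1.86765,4.42759) → (-1.87,4.43)
v5: (-1.5,4.5) → rotate → (-3.67422,3.00001) → ×s → (-5.80527,4.74002) → (-5.81,4.74)
v6: (-2,4.5) → rotate → (-4.09670,2.73259) → ×s → (-6.47279,4.31749) → (-6.47,4.32)
v7: (-4.5,3) → rotate → (-5.40681,0.12805) → ×s → (-8.54276,0.20233) → (-8.54,0.20)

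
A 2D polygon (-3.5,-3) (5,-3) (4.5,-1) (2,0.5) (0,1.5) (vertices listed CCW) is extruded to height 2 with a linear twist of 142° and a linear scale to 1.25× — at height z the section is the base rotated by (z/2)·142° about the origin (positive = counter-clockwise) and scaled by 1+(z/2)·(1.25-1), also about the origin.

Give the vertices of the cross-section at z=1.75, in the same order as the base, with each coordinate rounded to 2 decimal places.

Cross-section at z=1.75: (5.42,-1.47) (-0.41,7.09) (-2.08,5.22) (-1.88,1.67) (-1.51,-1.03)

t = z/height = 1.75/2 = 0.875
s = 1 + (scale-1)·z/height = 1 + (1.25-1)·1.75/2 = 1.218750
θ = twist·z/height = 142°·1.75/2 = 124.2500° = 2.168572 rad
cos θ = -0.562805, sin θ = 0.826590 (intermediates below are computed at full precision and shown rounded to 5 d.p.)
v1: (-3.5,-3) → rotate → (4.44959,-1.20465) → ×s → (5.42293,-1.46817) → (5.42,-1.47)
v2: (5,-3) → rotate → (-0.33426,5.82136) → ×s → (-0.40737,7.09479) → (-0.41,7.09)
v3: (4.5,-1) → rotate → (-1.70603,4.28246) → ×s → (-2.07923,5.21925) → (-2.08,5.22)
v4: (2,0.5) → rotate → (-1.53890,1.37178) → ×s → (-1.87554,1.67185) → (-1.88,1.67)
v5: (0,1.5) → rotate → (-1.23988,-0.84421) → ×s → (-1.51111,-1.02888) → (-1.51,-1.03)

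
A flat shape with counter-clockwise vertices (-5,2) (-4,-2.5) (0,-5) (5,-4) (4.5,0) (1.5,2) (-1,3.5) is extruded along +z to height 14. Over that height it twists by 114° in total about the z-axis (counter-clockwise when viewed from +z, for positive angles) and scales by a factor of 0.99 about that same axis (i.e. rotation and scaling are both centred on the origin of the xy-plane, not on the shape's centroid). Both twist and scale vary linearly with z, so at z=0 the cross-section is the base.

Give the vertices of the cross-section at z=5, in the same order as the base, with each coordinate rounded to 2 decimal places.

Cross-section at z=5: (-5.08,-1.74) (-1.40,-4.49) (3.25,-3.78) (6.38,0.23) (3.40,2.92) (-0.17,2.49) (-3.03,1.99)

t = z/height = 5/14 = 0.357143
s = 1 + (scale-1)·z/height = 1 + (0.99-1)·5/14 = 0.996429
θ = twist·z/height = 114°·5/14 = 40.7143° = 0.710598 rad
cos θ = 0.757972, sin θ = 0.652287 (intermediates below are computed at full precision and shown rounded to 5 d.p.)
v1: (-5,2) → rotate → (-5.09443,-1.74549) → ×s → (-5.07624,-1.73926) → (-5.08,-1.74)
v2: (-4,-2.5) → rotate → (-1.40117,-4.50408) → ×s → (-1.39616,-4.48799) → (-1.40,-4.49)
v3: (0,-5) → rotate → (3.26144,-3.78986) → ×s → (3.24979,-3.77632) → (3.25,-3.78)
v4: (5,-4) → rotate → (6.39901,0.22955) → ×s → (6.37615,0.22873) → (6.38,0.23)
v5: (4.5,0) → rotate → (3.41087,2.93529) → ×s → (3.39869,2.92481) → (3.40,2.92)
v6: (1.5,2) → rotate → (-0.16762,2.49437) → ×s → (-0.16702,2.48547) → (-0.17,2.49)
v7: (-1,3.5) → rotate → (-3.04098,2.00061) → ×s → (-3.03012,1.99347) → (-3.03,1.99)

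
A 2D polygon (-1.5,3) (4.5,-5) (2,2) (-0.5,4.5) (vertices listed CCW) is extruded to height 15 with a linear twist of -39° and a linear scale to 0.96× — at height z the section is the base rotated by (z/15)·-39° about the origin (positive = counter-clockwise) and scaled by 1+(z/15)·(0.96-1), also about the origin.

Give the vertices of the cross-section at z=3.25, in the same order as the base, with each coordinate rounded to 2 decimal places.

Cross-section at z=3.25: (-1.03,3.16) (3.68,-5.56) (2.25,1.67) (0.17,4.49)

t = z/height = 3.25/15 = 0.216667
s = 1 + (scale-1)·z/height = 1 + (0.96-1)·3.25/15 = 0.991333
θ = twist·z/height = -39°·3.25/15 = -8.4500° = -0.147480 rad
cos θ = 0.989144, sin θ = -0.146946 (intermediates below are computed at full precision and shown rounded to 5 d.p.)
v1: (-1.5,3) → rotate → (-1.04288,3.18785) → ×s → (-1.03384,3.16022) → (-1.03,3.16)
v2: (4.5,-5) → rotate → (3.71642,-5.60698) → ×s → (3.68421,-5.55839) → (3.68,-5.56)
v3: (2,2) → rotate → (2.27218,1.68440) → ×s → (2.25249,1.66980) → (2.25,1.67)
v4: (-0.5,4.5) → rotate → (0.16669,4.52462) → ×s → (0.16524,4.48541) → (0.17,4.49)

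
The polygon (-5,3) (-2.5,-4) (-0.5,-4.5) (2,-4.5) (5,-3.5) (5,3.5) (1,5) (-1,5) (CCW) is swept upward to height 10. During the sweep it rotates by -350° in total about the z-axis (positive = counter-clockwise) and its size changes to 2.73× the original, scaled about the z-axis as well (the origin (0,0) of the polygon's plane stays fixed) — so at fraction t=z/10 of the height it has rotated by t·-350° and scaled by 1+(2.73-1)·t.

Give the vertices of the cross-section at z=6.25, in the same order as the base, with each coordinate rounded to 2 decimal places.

t = z/height = 6.25/10 = 0.625
s = 1 + (scale-1)·z/height = 1 + (2.73-1)·6.25/10 = 2.081250
θ = twist·z/height = -350°·6.25/10 = -218.7500° = -3.817908 rad
cos θ = -0.779884, sin θ = 0.625923 (intermediates below are computed at full precision and shown rounded to 5 d.p.)
v1: (-5,3) → rotate → (2.02165,-5.46927) → ×s → (4.20756,-11.38292) → (4.21,-11.38)
v2: (-2.5,-4) → rotate → (4.45341,1.55473) → ×s → (9.26865,3.23578) → (9.27,3.24)
v3: (-0.5,-4.5) → rotate → (3.20660,3.19652) → ×s → (6.67373,6.65275) → (6.67,6.65)
v4: (2,-4.5) → rotate → (1.25689,4.76133) → ×s → (2.61590,9.90951) → (2.62,9.91)
v5: (5,-3.5) → rotate → (-1.70869,5.85921) → ×s → (-3.55621,12.19449) → (-3.56,12.19)
v6: (5,3.5) → rotate → (-6.09015,0.40002) → ×s → (-12.67513,0.83255) → (-12.68,0.83)
v7: (1,5) → rotate → (-3.90950,-3.27350) → ×s → (-8.13665,-6.81297) → (-8.14,-6.81)
v8: (-1,5) → rotate → (-2.34973,-4.52535) → ×s → (-4.89038,-9.41838) → (-4.89,-9.42)

Cross-section at z=6.25: (4.21,-11.38) (9.27,3.24) (6.67,6.65) (2.62,9.91) (-3.56,12.19) (-12.68,0.83) (-8.14,-6.81) (-4.89,-9.42)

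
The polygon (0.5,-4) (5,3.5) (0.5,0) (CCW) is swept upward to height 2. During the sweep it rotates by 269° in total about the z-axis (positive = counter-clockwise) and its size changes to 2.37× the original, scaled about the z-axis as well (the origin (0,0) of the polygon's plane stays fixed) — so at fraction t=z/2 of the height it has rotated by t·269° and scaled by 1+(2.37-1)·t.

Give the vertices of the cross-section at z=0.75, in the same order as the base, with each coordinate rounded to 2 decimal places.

t = z/height = 0.75/2 = 0.375
s = 1 + (scale-1)·z/height = 1 + (2.37-1)·0.75/2 = 1.513750
θ = twist·z/height = 269°·0.75/2 = 100.8750° = 1.760601 rad
cos θ = -0.188667, sin θ = 0.982041 (intermediates below are computed at full precision and shown rounded to 5 d.p.)
v1: (0.5,-4) → rotate → (3.83383,1.24569) → ×s → (5.80346,1.88566) → (5.80,1.89)
v2: (5,3.5) → rotate → (-4.38048,4.24987) → ×s → (-6.63095,6.43324) → (-6.63,6.43)
v3: (0.5,0) → rotate → (-0.09433,0.49102) → ×s → (-0.14280,0.74328) → (-0.14,0.74)

Cross-section at z=0.75: (5.80,1.89) (-6.63,6.43) (-0.14,0.74)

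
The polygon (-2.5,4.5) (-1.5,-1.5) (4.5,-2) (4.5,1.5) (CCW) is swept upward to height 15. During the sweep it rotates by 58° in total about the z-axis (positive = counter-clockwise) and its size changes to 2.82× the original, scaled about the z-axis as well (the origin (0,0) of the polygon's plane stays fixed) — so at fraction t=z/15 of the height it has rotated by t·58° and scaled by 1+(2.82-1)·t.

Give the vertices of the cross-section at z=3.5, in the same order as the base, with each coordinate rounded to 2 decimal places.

t = z/height = 3.5/15 = 0.233333
s = 1 + (scale-1)·z/height = 1 + (2.82-1)·3.5/15 = 1.424667
θ = twist·z/height = 58°·3.5/15 = 13.5333° = 0.236201 rad
cos θ = 0.972234, sin θ = 0.234011 (intermediates below are computed at full precision and shown rounded to 5 d.p.)
v1: (-2.5,4.5) → rotate → (-3.48363,3.79003) → ×s → (-4.96302,5.39952) → (-4.96,5.40)
v2: (-1.5,-1.5) → rotate → (-1.10733,-1.80937) → ×s → (-1.57758,-2.57775) → (-1.58,-2.58)
v3: (4.5,-2) → rotate → (4.84307,-0.89142) → ×s → (6.89977,-1.26997) → (6.90,-1.27)
v4: (4.5,1.5) → rotate → (4.02404,2.51140) → ×s → (5.73291,3.57791) → (5.73,3.58)

Cross-section at z=3.5: (-4.96,5.40) (-1.58,-2.58) (6.90,-1.27) (5.73,3.58)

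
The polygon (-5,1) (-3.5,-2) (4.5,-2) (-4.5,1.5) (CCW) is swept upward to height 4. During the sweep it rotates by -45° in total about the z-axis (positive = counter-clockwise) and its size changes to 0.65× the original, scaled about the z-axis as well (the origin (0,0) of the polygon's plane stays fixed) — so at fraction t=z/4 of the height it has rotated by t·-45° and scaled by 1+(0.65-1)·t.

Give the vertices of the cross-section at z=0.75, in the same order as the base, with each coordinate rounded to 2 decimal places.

t = z/height = 0.75/4 = 0.1875
s = 1 + (scale-1)·z/height = 1 + (0.65-1)·0.75/4 = 0.934375
θ = twist·z/height = -45°·0.75/4 = -8.4375° = -0.147262 rad
cos θ = 0.989177, sin θ = -0.146730 (intermediates below are computed at full precision and shown rounded to 5 d.p.)
v1: (-5,1) → rotate → (-4.79915,1.72283) → ×s → (-4.48421,1.60977) → (-4.48,1.61)
v2: (-3.5,-2) → rotate → (-3.75558,-1.46480) → ×s → (-3.50912,-1.36867) → (-3.51,-1.37)
v3: (4.5,-2) → rotate → (4.15783,-2.63864) → ×s → (3.88498,-2.46548) → (3.88,-2.47)
v4: (-4.5,1.5) → rotate → (-4.23120,2.14405) → ×s → (-3.95353,2.00335) → (-3.95,2.00)

Cross-section at z=0.75: (-4.48,1.61) (-3.51,-1.37) (3.88,-2.47) (-3.95,2.00)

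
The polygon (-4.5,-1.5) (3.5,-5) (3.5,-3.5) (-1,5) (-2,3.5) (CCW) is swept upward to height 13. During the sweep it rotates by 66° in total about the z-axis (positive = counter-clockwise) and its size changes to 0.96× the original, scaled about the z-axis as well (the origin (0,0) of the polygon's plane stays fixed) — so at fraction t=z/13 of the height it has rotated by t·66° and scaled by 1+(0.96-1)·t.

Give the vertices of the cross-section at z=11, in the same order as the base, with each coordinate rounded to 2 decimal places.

t = z/height = 11/13 = 0.846154
s = 1 + (scale-1)·z/height = 1 + (0.96-1)·11/13 = 0.966154
θ = twist·z/height = 66°·11/13 = 55.8462° = 0.974699 rad
cos θ = 0.561417, sin θ = 0.827533 (intermediates below are computed at full precision and shown rounded to 5 d.p.)
v1: (-4.5,-1.5) → rotate → (-1.28508,-4.56602) → ×s → (-1.24158,-4.41148) → (-1.24,-4.41)
v2: (3.5,-5) → rotate → (6.10262,0.08928) → ×s → (5.89607,0.08626) → (5.90,0.09)
v3: (3.5,-3.5) → rotate → (4.86133,0.93141) → ×s → (4.69679,0.89988) → (4.70,0.90)
v4: (-1,5) → rotate → (-4.69908,1.97955) → ×s → (-4.54004,1.91255) → (-4.54,1.91)
v5: (-2,3.5) → rotate → (-4.01920,0.30989) → ×s → (-3.88317,0.29940) → (-3.88,0.30)

Cross-section at z=11: (-1.24,-4.41) (5.90,0.09) (4.70,0.90) (-4.54,1.91) (-3.88,0.30)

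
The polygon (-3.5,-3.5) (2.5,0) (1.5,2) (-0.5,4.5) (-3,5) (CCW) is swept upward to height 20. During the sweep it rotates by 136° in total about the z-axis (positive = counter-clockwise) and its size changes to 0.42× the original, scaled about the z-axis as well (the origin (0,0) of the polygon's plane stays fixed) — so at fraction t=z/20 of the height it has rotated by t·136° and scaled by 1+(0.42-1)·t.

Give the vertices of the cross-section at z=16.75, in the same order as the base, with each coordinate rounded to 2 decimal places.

Cross-section at z=16.75: (2.37,-0.92) (-0.52,1.18) (-1.25,0.29) (-2.01,-1.17) (-1.73,-2.45)

t = z/height = 16.75/20 = 0.8375
s = 1 + (scale-1)·z/height = 1 + (0.42-1)·16.75/20 = 0.514250
θ = twist·z/height = 136°·16.75/20 = 113.9000° = 1.987930 rad
cos θ = -0.405142, sin θ = 0.914254 (intermediates below are computed at full precision and shown rounded to 5 d.p.)
v1: (-3.5,-3.5) → rotate → (4.61788,-1.78189) → ×s → (2.37475,-0.91634) → (2.37,-0.92)
v2: (2.5,0) → rotate → (-1.01285,2.28563) → ×s → (-0.52086,1.17539) → (-0.52,1.18)
v3: (1.5,2) → rotate → (-2.43622,0.56110) → ×s → (-1.25283,0.28854) → (-1.25,0.29)
v4: (-0.5,4.5) → rotate → (-3.91157,-2.28026) → ×s → (-2.01153,-1.17263) → (-2.01,-1.17)
v5: (-3,5) → rotate → (-3.35585,-4.76847) → ×s → (-1.72574,-2.45219) → (-1.73,-2.45)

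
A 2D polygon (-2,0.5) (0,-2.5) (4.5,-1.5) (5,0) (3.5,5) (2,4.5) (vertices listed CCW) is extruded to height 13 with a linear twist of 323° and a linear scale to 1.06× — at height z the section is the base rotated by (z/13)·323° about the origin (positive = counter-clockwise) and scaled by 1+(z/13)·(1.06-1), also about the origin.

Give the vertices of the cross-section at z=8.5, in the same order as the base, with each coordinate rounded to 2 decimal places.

t = z/height = 8.5/13 = 0.653846
s = 1 + (scale-1)·z/height = 1 + (1.06-1)·8.5/13 = 1.039231
θ = twist·z/height = 323°·8.5/13 = 211.1923° = 3.686001 rad
cos θ = -0.855434, sin θ = -0.517912 (intermediates below are computed at full precision and shown rounded to 5 d.p.)
v1: (-2,0.5) → rotate → (1.96982,0.60811) → ×s → (2.04710,0.63196) → (2.05,0.63)
v2: (0,-2.5) → rotate → (-1.29478,2.13858) → ×s → (-1.34558,2.22248) → (-1.35,2.22)
v3: (4.5,-1.5) → rotate → (-4.62632,-1.04745) → ×s → (-4.80781,-1.08855) → (-4.81,-1.09)
v4: (5,0) → rotate → (-4.27717,-2.58956) → ×s → (-4.44497,-2.69115) → (-4.44,-2.69)
v5: (3.5,5) → rotate → (-0.40446,-6.08986) → ×s → (-0.42032,-6.32877) → (-0.42,-6.33)
v6: (2,4.5) → rotate → (0.61974,-4.88528) → ×s → (0.64405,-5.07693) → (0.64,-5.08)

Cross-section at z=8.5: (2.05,0.63) (-1.35,2.22) (-4.81,-1.09) (-4.44,-2.69) (-0.42,-6.33) (0.64,-5.08)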